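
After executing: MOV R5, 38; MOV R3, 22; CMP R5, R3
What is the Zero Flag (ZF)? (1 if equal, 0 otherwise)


Register state trace:
  MOV R5, 38  → R5 = 38
  MOV R3, 22  → R3 = 22
  CMP R5, R3  → computes 38 - 22 = 16
  Result is nonzero, so values are not equal
ZF = 0

0


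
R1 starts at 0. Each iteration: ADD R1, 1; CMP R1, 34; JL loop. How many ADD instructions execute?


Loop trace (R1 starts at 0, target 34, step 1):
  ADD #1: R1 = 0 + 1 = 1  → 1 < 34, loop
  ADD #2: R1 = 1 + 1 = 2  → 2 < 34, loop
  ADD #3: R1 = 2 + 1 = 3  → 3 < 34, loop
  ADD #4: R1 = 3 + 1 = 4  → 4 < 34, loop
  ADD #5: R1 = 4 + 1 = 5  → 5 < 34, loop
  ADD #6: R1 = 5 + 1 = 6  → 6 < 34, loop
  ADD #7: R1 = 6 + 1 = 7  → 7 < 34, loop
  ADD #8: R1 = 7 + 1 = 8  → 8 < 34, loop
  ADD #9: R1 = 8 + 1 = 9  → 9 < 34, loop
  ADD #10: R1 = 9 + 1 = 10  → 10 < 34, loop
  ADD #11: R1 = 10 + 1 = 11  → 11 < 34, loop
  ADD #12: R1 = 11 + 1 = 12  → 12 < 34, loop
  ADD #13: R1 = 12 + 1 = 13  → 13 < 34, loop
  ADD #14: R1 = 13 + 1 = 14  → 14 < 34, loop
  ADD #15: R1 = 14 + 1 = 15  → 15 < 34, loop
  ADD #16: R1 = 15 + 1 = 16  → 16 < 34, loop
  ADD #17: R1 = 16 + 1 = 17  → 17 < 34, loop
  ADD #18: R1 = 17 + 1 = 18  → 18 < 34, loop
  ADD #19: R1 = 18 + 1 = 19  → 19 < 34, loop
  ADD #20: R1 = 19 + 1 = 20  → 20 < 34, loop
  ADD #21: R1 = 20 + 1 = 21  → 21 < 34, loop
  ADD #22: R1 = 21 + 1 = 22  → 22 < 34, loop
  ADD #23: R1 = 22 + 1 = 23  → 23 < 34, loop
  ADD #24: R1 = 23 + 1 = 24  → 24 < 34, loop
  ADD #25: R1 = 24 + 1 = 25  → 25 < 34, loop
  ADD #26: R1 = 25 + 1 = 26  → 26 < 34, loop
  ADD #27: R1 = 26 + 1 = 27  → 27 < 34, loop
  ADD #28: R1 = 27 + 1 = 28  → 28 < 34, loop
  ADD #29: R1 = 28 + 1 = 29  → 29 < 34, loop
  ADD #30: R1 = 29 + 1 = 30  → 30 < 34, loop
  ADD #31: R1 = 30 + 1 = 31  → 31 < 34, loop
  ADD #32: R1 = 31 + 1 = 32  → 32 < 34, loop
  ADD #33: R1 = 32 + 1 = 33  → 33 < 34, loop
  ADD #34: R1 = 33 + 1 = 34  → 34 >= 34, exit
Total ADD instructions: 34

34


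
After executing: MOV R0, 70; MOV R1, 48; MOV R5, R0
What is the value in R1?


Register state trace:
  MOV R0, 70  → R0 = 70
  MOV R1, 48  → R1 = 48
  MOV R5, R0  → R5 = 70
Final: R1 = 48

48


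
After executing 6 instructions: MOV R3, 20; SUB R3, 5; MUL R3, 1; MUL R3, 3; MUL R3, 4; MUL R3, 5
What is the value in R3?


Register state trace:
  MOV R3, 20  → R3 = 20
  SUB R3, 5  → R3 = 20 - 5 = 15
  MUL R3, 1  → R3 = 15 * 1 = 15
  MUL R3, 3  → R3 = 15 * 3 = 45
  MUL R3, 4  → R3 = 45 * 4 = 180
  MUL R3, 5  → R3 = 180 * 5 = 900
Final: R3 = 900

900


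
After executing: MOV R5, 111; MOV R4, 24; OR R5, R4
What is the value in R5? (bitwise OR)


Register state trace:
  MOV R5, 111  → R5 = 111 (0b01101111)
  MOV R4, 24  → R4 = 24 (0b00011000)
  OR R5, R4   → R5 = 111 OR 24 = 127 (0b01111111)
Final: R5 = 127

127


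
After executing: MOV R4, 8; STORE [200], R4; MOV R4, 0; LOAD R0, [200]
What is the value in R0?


Register and memory trace:
  MOV R4, 8  → R4 = 8
  STORE [200], R4  → mem[200] = 8
  MOV R4, 0  → R4 = 0
  LOAD R0, [200]  → R0 = mem[200] = 8
Final: R0 = 8

8


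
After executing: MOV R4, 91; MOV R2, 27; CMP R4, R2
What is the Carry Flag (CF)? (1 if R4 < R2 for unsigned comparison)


Register state trace:
  MOV R4, 91  → R4 = 91
  MOV R2, 27  → R2 = 27
  CMP R4, R2  → unsigned 91 - 27: no borrow
  91 >= 27, so CF = 0
CF = 0

0


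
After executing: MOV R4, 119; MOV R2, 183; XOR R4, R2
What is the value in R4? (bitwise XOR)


Register state trace:
  MOV R4, 119  → R4 = 119 (0b01110111)
  MOV R2, 183  → R2 = 183 (0b10110111)
  XOR R4, R2  → R4 = 119 XOR 183 = 192 (0b11000000)
Final: R4 = 192

192


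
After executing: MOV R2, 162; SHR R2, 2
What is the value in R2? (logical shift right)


Register state trace:
  MOV R2, 162  → R2 = 162
  SHR R2, 2  → R2 = 162 >> 2 = 162 // 2^2 = 40
Final: R2 = 40

40


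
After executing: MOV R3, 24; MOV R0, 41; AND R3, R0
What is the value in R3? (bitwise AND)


Register state trace:
  MOV R3, 24  → R3 = 24 (0b00011000)
  MOV R0, 41  → R0 = 41 (0b00101001)
  AND R3, R0  → R3 = 24 AND 41 = 8 (0b00001000)
Final: R3 = 8

8


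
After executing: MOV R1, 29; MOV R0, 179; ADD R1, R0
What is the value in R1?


Register state trace:
  MOV R1, 29  → R1 = 29
  MOV R0, 179  → R0 = 179
  ADD R1, R0  → R1 = 29 + 179 = 208
Final: R1 = 208

208


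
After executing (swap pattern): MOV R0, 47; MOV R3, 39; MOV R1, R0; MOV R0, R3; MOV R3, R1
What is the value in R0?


Register state trace (swap pattern):
  MOV R0, 47  → R0 = 47
  MOV R3, 39  → R3 = 39
  MOV R1, R0  → R1 = 47  (save R0)
  MOV R0, R3  → R0 = 39  (R0 gets R3's value)
  MOV R3, R1  → R3 = 47  (R3 gets saved value)
Final: R0 = 39

39


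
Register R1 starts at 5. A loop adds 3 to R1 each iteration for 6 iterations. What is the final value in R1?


Starting value: R1 = 5
  Iter 1: R1 = 5 + 3 = 8
  Iter 2: R1 = 8 + 3 = 11
  Iter 3: R1 = 11 + 3 = 14
  Iter 4: R1 = 14 + 3 = 17
  Iter 5: R1 = 17 + 3 = 20
  Iter 6: R1 = 20 + 3 = 23
Final: R1 = 23

23


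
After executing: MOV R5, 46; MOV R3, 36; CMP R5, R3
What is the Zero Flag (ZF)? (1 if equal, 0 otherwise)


Register state trace:
  MOV R5, 46  → R5 = 46
  MOV R3, 36  → R3 = 36
  CMP R5, R3  → computes 46 - 36 = 10
  Result is nonzero, so values are not equal
ZF = 0

0


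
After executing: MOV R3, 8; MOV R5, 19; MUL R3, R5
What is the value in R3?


Register state trace:
  MOV R3, 8  → R3 = 8
  MOV R5, 19  → R5 = 19
  MUL R3, R5  → R3 = 8 * 19 = 152
Final: R3 = 152

152


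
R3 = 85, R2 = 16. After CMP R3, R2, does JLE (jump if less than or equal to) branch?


Trace:
  R3 = 85, R2 = 16
  CMP R3, R2  → compares 85 vs 16
  JLE checks: is 85 less than or equal to 16?
  85 > 16, so condition is false
Branch taken: No

No


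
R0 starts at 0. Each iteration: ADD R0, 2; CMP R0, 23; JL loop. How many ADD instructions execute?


Loop trace (R0 starts at 0, target 23, step 2):
  ADD #1: R0 = 0 + 2 = 2  → 2 < 23, loop
  ADD #2: R0 = 2 + 2 = 4  → 4 < 23, loop
  ADD #3: R0 = 4 + 2 = 6  → 6 < 23, loop
  ADD #4: R0 = 6 + 2 = 8  → 8 < 23, loop
  ADD #5: R0 = 8 + 2 = 10  → 10 < 23, loop
  ADD #6: R0 = 10 + 2 = 12  → 12 < 23, loop
  ADD #7: R0 = 12 + 2 = 14  → 14 < 23, loop
  ADD #8: R0 = 14 + 2 = 16  → 16 < 23, loop
  ADD #9: R0 = 16 + 2 = 18  → 18 < 23, loop
  ADD #10: R0 = 18 + 2 = 20  → 20 < 23, loop
  ADD #11: R0 = 20 + 2 = 22  → 22 < 23, loop
  ADD #12: R0 = 22 + 2 = 24  → 24 >= 23, exit
Total ADD instructions: 12

12


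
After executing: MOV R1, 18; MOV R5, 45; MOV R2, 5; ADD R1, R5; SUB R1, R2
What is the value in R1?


Register state trace:
  MOV R1, 18  → R1 = 18
  MOV R5, 45  → R5 = 45
  MOV R2, 5  → R2 = 5
  ADD R1, R5  → R1 = 18 + 45 = 63
  SUB R1, R2  → R1 = 63 - 5 = 58
Final: R1 = 58

58


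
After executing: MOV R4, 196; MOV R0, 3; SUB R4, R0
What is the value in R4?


Register state trace:
  MOV R4, 196  → R4 = 196
  MOV R0, 3  → R0 = 3
  SUB R4, R0  → R4 = 196 - 3 = 193
Final: R4 = 193

193


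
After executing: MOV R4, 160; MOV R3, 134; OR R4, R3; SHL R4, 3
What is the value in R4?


Register state trace:
  MOV R4, 160  → R4 = 160 (0b10100000)
  MOV R3, 134  → R3 = 134 (0b10000110)
  OR R4, R3  → R4 = 160 OR 134 = 166 (0b10100110)
  SHL R4, 3  → R4 = 166 << 3 = 1328
Final: R4 = 1328

1328


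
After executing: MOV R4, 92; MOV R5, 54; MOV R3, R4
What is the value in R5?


Register state trace:
  MOV R4, 92  → R4 = 92
  MOV R5, 54  → R5 = 54
  MOV R3, R4  → R3 = 92
Final: R5 = 54

54


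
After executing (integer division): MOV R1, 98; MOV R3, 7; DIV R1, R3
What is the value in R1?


Register state trace:
  MOV R1, 98  → R1 = 98
  MOV R3, 7  → R3 = 7
  DIV R1, R3  → R1 = 98 // 7 = 14
Final: R1 = 14

14


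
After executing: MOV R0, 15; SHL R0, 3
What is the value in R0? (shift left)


Register state trace:
  MOV R0, 15  → R0 = 15
  SHL R0, 3  → R0 = 15 << 3 = 15 * 2^3 = 120
Final: R0 = 120

120


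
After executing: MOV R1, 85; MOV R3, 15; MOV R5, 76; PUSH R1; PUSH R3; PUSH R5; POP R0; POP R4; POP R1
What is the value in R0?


Stack trace (top is rightmost):
  MOV R1, 85  → R1 = 85
  MOV R3, 15  → R3 = 15
  MOV R5, 76  → R5 = 76
  PUSH R1  → stack: [85]
  PUSH R3  → stack: [85, 15]
  PUSH R5  → stack: [85, 15, 76]
  POP R0  → R0 = 76, stack: [85, 15]
  POP R4  → R4 = 15, stack: [85]
  POP R1  → R1 = 85, stack: []
Final: R0 = 76

76


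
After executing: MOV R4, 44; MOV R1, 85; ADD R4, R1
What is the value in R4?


Register state trace:
  MOV R4, 44  → R4 = 44
  MOV R1, 85  → R1 = 85
  ADD R4, R1  → R4 = 44 + 85 = 129
Final: R4 = 129

129


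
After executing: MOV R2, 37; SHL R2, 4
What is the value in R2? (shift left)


Register state trace:
  MOV R2, 37  → R2 = 37
  SHL R2, 4  → R2 = 37 << 4 = 37 * 2^4 = 592
Final: R2 = 592

592


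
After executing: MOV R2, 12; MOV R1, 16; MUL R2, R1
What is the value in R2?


Register state trace:
  MOV R2, 12  → R2 = 12
  MOV R1, 16  → R1 = 16
  MUL R2, R1  → R2 = 12 * 16 = 192
Final: R2 = 192

192


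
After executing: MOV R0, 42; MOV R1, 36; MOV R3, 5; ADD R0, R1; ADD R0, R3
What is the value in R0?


Register state trace:
  MOV R0, 42  → R0 = 42
  MOV R1, 36  → R1 = 36
  MOV R3, 5  → R3 = 5
  ADD R0, R1  → R0 = 42 + 36 = 78
  ADD R0, R3  → R0 = 78 + 5 = 83
Final: R0 = 83

83


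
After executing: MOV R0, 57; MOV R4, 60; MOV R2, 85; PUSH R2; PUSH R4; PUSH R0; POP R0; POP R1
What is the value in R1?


Stack trace (top is rightmost):
  MOV R0, 57  → R0 = 57
  MOV R4, 60  → R4 = 60
  MOV R2, 85  → R2 = 85
  PUSH R2  → stack: [85]
  PUSH R4  → stack: [85, 60]
  PUSH R0  → stack: [85, 60, 57]
  POP R0  → R0 = 57, stack: [85, 60]
  POP R1  → R1 = 60, stack: [85]
Final: R1 = 60

60


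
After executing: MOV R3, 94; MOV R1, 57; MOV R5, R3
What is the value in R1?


Register state trace:
  MOV R3, 94  → R3 = 94
  MOV R1, 57  → R1 = 57
  MOV R5, R3  → R5 = 94
Final: R1 = 57

57


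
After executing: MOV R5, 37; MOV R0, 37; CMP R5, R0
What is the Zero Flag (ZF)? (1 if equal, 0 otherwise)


Register state trace:
  MOV R5, 37  → R5 = 37
  MOV R0, 37  → R0 = 37
  CMP R5, R0  → computes 37 - 37 = 0
  Result is zero, so values are equal
ZF = 1

1


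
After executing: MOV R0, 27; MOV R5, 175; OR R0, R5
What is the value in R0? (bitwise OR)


Register state trace:
  MOV R0, 27  → R0 = 27 (0b00011011)
  MOV R5, 175  → R5 = 175 (0b10101111)
  OR R0, R5   → R0 = 27 OR 175 = 191 (0b10111111)
Final: R0 = 191

191


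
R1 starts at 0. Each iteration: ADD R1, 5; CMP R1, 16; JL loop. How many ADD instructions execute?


Loop trace (R1 starts at 0, target 16, step 5):
  ADD #1: R1 = 0 + 5 = 5  → 5 < 16, loop
  ADD #2: R1 = 5 + 5 = 10  → 10 < 16, loop
  ADD #3: R1 = 10 + 5 = 15  → 15 < 16, loop
  ADD #4: R1 = 15 + 5 = 20  → 20 >= 16, exit
Total ADD instructions: 4

4


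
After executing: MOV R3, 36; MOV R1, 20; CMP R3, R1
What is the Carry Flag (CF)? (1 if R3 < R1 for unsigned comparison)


Register state trace:
  MOV R3, 36  → R3 = 36
  MOV R1, 20  → R1 = 20
  CMP R3, R1  → unsigned 36 - 20: no borrow
  36 >= 20, so CF = 0
CF = 0

0


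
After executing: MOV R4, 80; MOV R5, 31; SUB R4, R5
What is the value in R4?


Register state trace:
  MOV R4, 80  → R4 = 80
  MOV R5, 31  → R5 = 31
  SUB R4, R5  → R4 = 80 - 31 = 49
Final: R4 = 49

49


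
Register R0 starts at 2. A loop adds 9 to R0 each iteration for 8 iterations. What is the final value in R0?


Starting value: R0 = 2
  Iter 1: R0 = 2 + 9 = 11
  Iter 2: R0 = 11 + 9 = 20
  Iter 3: R0 = 20 + 9 = 29
  Iter 4: R0 = 29 + 9 = 38
  Iter 5: R0 = 38 + 9 = 47
  Iter 6: R0 = 47 + 9 = 56
  Iter 7: R0 = 56 + 9 = 65
  Iter 8: R0 = 65 + 9 = 74
Final: R0 = 74

74


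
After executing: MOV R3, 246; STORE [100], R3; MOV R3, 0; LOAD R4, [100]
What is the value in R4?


Register and memory trace:
  MOV R3, 246  → R3 = 246
  STORE [100], R3  → mem[100] = 246
  MOV R3, 0  → R3 = 0
  LOAD R4, [100]  → R4 = mem[100] = 246
Final: R4 = 246

246


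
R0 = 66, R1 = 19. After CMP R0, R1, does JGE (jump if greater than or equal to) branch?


Trace:
  R0 = 66, R1 = 19
  CMP R0, R1  → compares 66 vs 19
  JGE checks: is 66 greater than or equal to 19?
  66 > 19, so condition is true
Branch taken: Yes

Yes


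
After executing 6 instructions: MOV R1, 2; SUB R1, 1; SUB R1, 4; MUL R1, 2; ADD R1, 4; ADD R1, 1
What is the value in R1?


Register state trace:
  MOV R1, 2  → R1 = 2
  SUB R1, 1  → R1 = 2 - 1 = 1
  SUB R1, 4  → R1 = 1 - 4 = -3
  MUL R1, 2  → R1 = -3 * 2 = -6
  ADD R1, 4  → R1 = -6 + 4 = -2
  ADD R1, 1  → R1 = -2 + 1 = -1
Final: R1 = -1

-1


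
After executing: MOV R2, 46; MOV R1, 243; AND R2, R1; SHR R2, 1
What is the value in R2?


Register state trace:
  MOV R2, 46  → R2 = 46 (0b00101110)
  MOV R1, 243  → R1 = 243 (0b11110011)
  AND R2, R1  → R2 = 46 AND 243 = 34 (0b00100010)
  SHR R2, 1  → R2 = 34 >> 1 = 17
Final: R2 = 17

17


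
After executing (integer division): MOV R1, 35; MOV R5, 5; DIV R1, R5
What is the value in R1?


Register state trace:
  MOV R1, 35  → R1 = 35
  MOV R5, 5  → R5 = 5
  DIV R1, R5  → R1 = 35 // 5 = 7
Final: R1 = 7

7


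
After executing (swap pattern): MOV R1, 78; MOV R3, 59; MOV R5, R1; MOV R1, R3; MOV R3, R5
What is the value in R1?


Register state trace (swap pattern):
  MOV R1, 78  → R1 = 78
  MOV R3, 59  → R3 = 59
  MOV R5, R1  → R5 = 78  (save R1)
  MOV R1, R3  → R1 = 59  (R1 gets R3's value)
  MOV R3, R5  → R3 = 78  (R3 gets saved value)
Final: R1 = 59

59


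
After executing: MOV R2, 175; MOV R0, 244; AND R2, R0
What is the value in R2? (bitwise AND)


Register state trace:
  MOV R2, 175  → R2 = 175 (0b10101111)
  MOV R0, 244  → R0 = 244 (0b11110100)
  AND R2, R0  → R2 = 175 AND 244 = 164 (0b10100100)
Final: R2 = 164

164


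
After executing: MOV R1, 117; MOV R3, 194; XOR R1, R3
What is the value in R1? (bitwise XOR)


Register state trace:
  MOV R1, 117  → R1 = 117 (0b01110101)
  MOV R3, 194  → R3 = 194 (0b11000010)
  XOR R1, R3  → R1 = 117 XOR 194 = 183 (0b10110111)
Final: R1 = 183

183


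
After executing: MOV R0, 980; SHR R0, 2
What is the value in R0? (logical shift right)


Register state trace:
  MOV R0, 980  → R0 = 980
  SHR R0, 2  → R0 = 980 >> 2 = 980 // 2^2 = 245
Final: R0 = 245

245


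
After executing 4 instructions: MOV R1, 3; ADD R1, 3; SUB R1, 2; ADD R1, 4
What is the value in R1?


Register state trace:
  MOV R1, 3  → R1 = 3
  ADD R1, 3  → R1 = 3 + 3 = 6
  SUB R1, 2  → R1 = 6 - 2 = 4
  ADD R1, 4  → R1 = 4 + 4 = 8
Final: R1 = 8

8


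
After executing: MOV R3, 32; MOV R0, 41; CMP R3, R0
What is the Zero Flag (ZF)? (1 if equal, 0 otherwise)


Register state trace:
  MOV R3, 32  → R3 = 32
  MOV R0, 41  → R0 = 41
  CMP R3, R0  → computes 32 - 41 = -9
  Result is nonzero, so values are not equal
ZF = 0

0


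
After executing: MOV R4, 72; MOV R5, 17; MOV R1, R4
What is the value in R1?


Register state trace:
  MOV R4, 72  → R4 = 72
  MOV R5, 17  → R5 = 17
  MOV R1, R4  → R1 = 72
Final: R1 = 72

72


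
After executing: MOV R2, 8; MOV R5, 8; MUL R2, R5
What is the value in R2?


Register state trace:
  MOV R2, 8  → R2 = 8
  MOV R5, 8  → R5 = 8
  MUL R2, R5  → R2 = 8 * 8 = 64
Final: R2 = 64

64


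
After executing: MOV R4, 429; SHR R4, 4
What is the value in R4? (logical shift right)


Register state trace:
  MOV R4, 429  → R4 = 429
  SHR R4, 4  → R4 = 429 >> 4 = 429 // 2^4 = 26
Final: R4 = 26

26


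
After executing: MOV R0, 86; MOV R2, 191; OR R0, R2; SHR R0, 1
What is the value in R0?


Register state trace:
  MOV R0, 86  → R0 = 86 (0b01010110)
  MOV R2, 191  → R2 = 191 (0b10111111)
  OR R0, R2  → R0 = 86 OR 191 = 255 (0b11111111)
  SHR R0, 1  → R0 = 255 >> 1 = 127
Final: R0 = 127

127


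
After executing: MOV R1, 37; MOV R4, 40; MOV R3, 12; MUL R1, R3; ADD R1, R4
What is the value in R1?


Register state trace:
  MOV R1, 37  → R1 = 37
  MOV R4, 40  → R4 = 40
  MOV R3, 12  → R3 = 12
  MUL R1, R3  → R1 = 37 * 12 = 444
  ADD R1, R4  → R1 = 444 + 40 = 484
Final: R1 = 484

484


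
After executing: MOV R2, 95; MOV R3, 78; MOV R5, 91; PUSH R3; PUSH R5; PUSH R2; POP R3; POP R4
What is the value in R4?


Stack trace (top is rightmost):
  MOV R2, 95  → R2 = 95
  MOV R3, 78  → R3 = 78
  MOV R5, 91  → R5 = 91
  PUSH R3  → stack: [78]
  PUSH R5  → stack: [78, 91]
  PUSH R2  → stack: [78, 91, 95]
  POP R3  → R3 = 95, stack: [78, 91]
  POP R4  → R4 = 91, stack: [78]
Final: R4 = 91

91


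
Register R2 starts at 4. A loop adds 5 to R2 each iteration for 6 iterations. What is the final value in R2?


Starting value: R2 = 4
  Iter 1: R2 = 4 + 5 = 9
  Iter 2: R2 = 9 + 5 = 14
  Iter 3: R2 = 14 + 5 = 19
  Iter 4: R2 = 19 + 5 = 24
  Iter 5: R2 = 24 + 5 = 29
  Iter 6: R2 = 29 + 5 = 34
Final: R2 = 34

34


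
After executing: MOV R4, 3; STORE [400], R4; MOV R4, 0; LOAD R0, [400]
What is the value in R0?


Register and memory trace:
  MOV R4, 3  → R4 = 3
  STORE [400], R4  → mem[400] = 3
  MOV R4, 0  → R4 = 0
  LOAD R0, [400]  → R0 = mem[400] = 3
Final: R0 = 3

3


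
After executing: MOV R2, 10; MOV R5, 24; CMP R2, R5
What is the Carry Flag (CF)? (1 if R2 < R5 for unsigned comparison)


Register state trace:
  MOV R2, 10  → R2 = 10
  MOV R5, 24  → R5 = 24
  CMP R2, R5  → unsigned 10 - 24: borrow occurs
  10 < 24, so CF = 1
CF = 1

1


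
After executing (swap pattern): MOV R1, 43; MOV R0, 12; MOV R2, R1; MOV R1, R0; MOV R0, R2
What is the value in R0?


Register state trace (swap pattern):
  MOV R1, 43  → R1 = 43
  MOV R0, 12  → R0 = 12
  MOV R2, R1  → R2 = 43  (save R1)
  MOV R1, R0  → R1 = 12  (R1 gets R0's value)
  MOV R0, R2  → R0 = 43  (R0 gets saved value)
Final: R0 = 43

43


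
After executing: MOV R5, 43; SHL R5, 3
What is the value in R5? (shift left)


Register state trace:
  MOV R5, 43  → R5 = 43
  SHL R5, 3  → R5 = 43 << 3 = 43 * 2^3 = 344
Final: R5 = 344

344


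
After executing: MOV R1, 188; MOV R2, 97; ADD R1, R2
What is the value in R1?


Register state trace:
  MOV R1, 188  → R1 = 188
  MOV R2, 97  → R2 = 97
  ADD R1, R2  → R1 = 188 + 97 = 285
Final: R1 = 285

285


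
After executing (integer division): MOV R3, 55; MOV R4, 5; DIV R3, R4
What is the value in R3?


Register state trace:
  MOV R3, 55  → R3 = 55
  MOV R4, 5  → R4 = 5
  DIV R3, R4  → R3 = 55 // 5 = 11
Final: R3 = 11

11


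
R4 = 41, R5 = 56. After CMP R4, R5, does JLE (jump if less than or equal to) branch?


Trace:
  R4 = 41, R5 = 56
  CMP R4, R5  → compares 41 vs 56
  JLE checks: is 41 less than or equal to 56?
  41 < 56, so condition is true
Branch taken: Yes

Yes


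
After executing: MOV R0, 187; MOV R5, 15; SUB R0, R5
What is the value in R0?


Register state trace:
  MOV R0, 187  → R0 = 187
  MOV R5, 15  → R5 = 15
  SUB R0, R5  → R0 = 187 - 15 = 172
Final: R0 = 172

172


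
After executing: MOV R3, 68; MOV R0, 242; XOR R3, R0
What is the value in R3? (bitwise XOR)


Register state trace:
  MOV R3, 68  → R3 = 68 (0b01000100)
  MOV R0, 242  → R0 = 242 (0b11110010)
  XOR R3, R0  → R3 = 68 XOR 242 = 182 (0b10110110)
Final: R3 = 182

182


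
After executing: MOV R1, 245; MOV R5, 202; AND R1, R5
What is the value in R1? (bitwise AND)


Register state trace:
  MOV R1, 245  → R1 = 245 (0b11110101)
  MOV R5, 202  → R5 = 202 (0b11001010)
  AND R1, R5  → R1 = 245 AND 202 = 192 (0b11000000)
Final: R1 = 192

192


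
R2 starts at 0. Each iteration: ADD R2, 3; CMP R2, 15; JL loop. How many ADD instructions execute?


Loop trace (R2 starts at 0, target 15, step 3):
  ADD #1: R2 = 0 + 3 = 3  → 3 < 15, loop
  ADD #2: R2 = 3 + 3 = 6  → 6 < 15, loop
  ADD #3: R2 = 6 + 3 = 9  → 9 < 15, loop
  ADD #4: R2 = 9 + 3 = 12  → 12 < 15, loop
  ADD #5: R2 = 12 + 3 = 15  → 15 >= 15, exit
Total ADD instructions: 5

5


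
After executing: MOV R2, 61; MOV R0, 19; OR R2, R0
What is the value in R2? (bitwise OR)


Register state trace:
  MOV R2, 61  → R2 = 61 (0b00111101)
  MOV R0, 19  → R0 = 19 (0b00010011)
  OR R2, R0   → R2 = 61 OR 19 = 63 (0b00111111)
Final: R2 = 63

63


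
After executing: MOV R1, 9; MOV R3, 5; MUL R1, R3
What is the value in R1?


Register state trace:
  MOV R1, 9  → R1 = 9
  MOV R3, 5  → R3 = 5
  MUL R1, R3  → R1 = 9 * 5 = 45
Final: R1 = 45

45


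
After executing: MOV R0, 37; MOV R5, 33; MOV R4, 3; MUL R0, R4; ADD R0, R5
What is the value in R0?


Register state trace:
  MOV R0, 37  → R0 = 37
  MOV R5, 33  → R5 = 33
  MOV R4, 3  → R4 = 3
  MUL R0, R4  → R0 = 37 * 3 = 111
  ADD R0, R5  → R0 = 111 + 33 = 144
Final: R0 = 144

144


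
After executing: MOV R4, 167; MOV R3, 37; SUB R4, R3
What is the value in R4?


Register state trace:
  MOV R4, 167  → R4 = 167
  MOV R3, 37  → R3 = 37
  SUB R4, R3  → R4 = 167 - 37 = 130
Final: R4 = 130

130


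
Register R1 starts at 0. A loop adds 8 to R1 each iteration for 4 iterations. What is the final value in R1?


Starting value: R1 = 0
  Iter 1: R1 = 0 + 8 = 8
  Iter 2: R1 = 8 + 8 = 16
  Iter 3: R1 = 16 + 8 = 24
  Iter 4: R1 = 24 + 8 = 32
Final: R1 = 32

32


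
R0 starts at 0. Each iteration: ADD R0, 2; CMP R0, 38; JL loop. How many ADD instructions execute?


Loop trace (R0 starts at 0, target 38, step 2):
  ADD #1: R0 = 0 + 2 = 2  → 2 < 38, loop
  ADD #2: R0 = 2 + 2 = 4  → 4 < 38, loop
  ADD #3: R0 = 4 + 2 = 6  → 6 < 38, loop
  ADD #4: R0 = 6 + 2 = 8  → 8 < 38, loop
  ADD #5: R0 = 8 + 2 = 10  → 10 < 38, loop
  ADD #6: R0 = 10 + 2 = 12  → 12 < 38, loop
  ADD #7: R0 = 12 + 2 = 14  → 14 < 38, loop
  ADD #8: R0 = 14 + 2 = 16  → 16 < 38, loop
  ADD #9: R0 = 16 + 2 = 18  → 18 < 38, loop
  ADD #10: R0 = 18 + 2 = 20  → 20 < 38, loop
  ADD #11: R0 = 20 + 2 = 22  → 22 < 38, loop
  ADD #12: R0 = 22 + 2 = 24  → 24 < 38, loop
  ADD #13: R0 = 24 + 2 = 26  → 26 < 38, loop
  ADD #14: R0 = 26 + 2 = 28  → 28 < 38, loop
  ADD #15: R0 = 28 + 2 = 30  → 30 < 38, loop
  ADD #16: R0 = 30 + 2 = 32  → 32 < 38, loop
  ADD #17: R0 = 32 + 2 = 34  → 34 < 38, loop
  ADD #18: R0 = 34 + 2 = 36  → 36 < 38, loop
  ADD #19: R0 = 36 + 2 = 38  → 38 >= 38, exit
Total ADD instructions: 19

19


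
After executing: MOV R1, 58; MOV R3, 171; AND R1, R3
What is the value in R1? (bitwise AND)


Register state trace:
  MOV R1, 58  → R1 = 58 (0b00111010)
  MOV R3, 171  → R3 = 171 (0b10101011)
  AND R1, R3  → R1 = 58 AND 171 = 42 (0b00101010)
Final: R1 = 42

42


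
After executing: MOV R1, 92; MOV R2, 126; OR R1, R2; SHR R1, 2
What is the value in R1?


Register state trace:
  MOV R1, 92  → R1 = 92 (0b01011100)
  MOV R2, 126  → R2 = 126 (0b01111110)
  OR R1, R2  → R1 = 92 OR 126 = 126 (0b01111110)
  SHR R1, 2  → R1 = 126 >> 2 = 31
Final: R1 = 31

31


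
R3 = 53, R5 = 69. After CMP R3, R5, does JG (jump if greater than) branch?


Trace:
  R3 = 53, R5 = 69
  CMP R3, R5  → compares 53 vs 69
  JG checks: is 53 greater than 69?
  53 < 69, so condition is false
Branch taken: No

No


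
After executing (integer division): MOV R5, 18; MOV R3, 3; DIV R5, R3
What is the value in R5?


Register state trace:
  MOV R5, 18  → R5 = 18
  MOV R3, 3  → R3 = 3
  DIV R5, R3  → R5 = 18 // 3 = 6
Final: R5 = 6

6


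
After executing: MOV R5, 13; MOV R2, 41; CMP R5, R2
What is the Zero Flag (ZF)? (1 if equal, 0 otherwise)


Register state trace:
  MOV R5, 13  → R5 = 13
  MOV R2, 41  → R2 = 41
  CMP R5, R2  → computes 13 - 41 = -28
  Result is nonzero, so values are not equal
ZF = 0

0


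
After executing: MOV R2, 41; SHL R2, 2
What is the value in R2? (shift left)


Register state trace:
  MOV R2, 41  → R2 = 41
  SHL R2, 2  → R2 = 41 << 2 = 41 * 2^2 = 164
Final: R2 = 164

164


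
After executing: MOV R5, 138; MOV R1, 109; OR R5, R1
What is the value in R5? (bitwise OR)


Register state trace:
  MOV R5, 138  → R5 = 138 (0b10001010)
  MOV R1, 109  → R1 = 109 (0b01101101)
  OR R5, R1   → R5 = 138 OR 109 = 239 (0b11101111)
Final: R5 = 239

239


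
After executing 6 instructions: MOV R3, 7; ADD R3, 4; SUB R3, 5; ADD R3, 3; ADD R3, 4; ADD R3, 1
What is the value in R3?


Register state trace:
  MOV R3, 7  → R3 = 7
  ADD R3, 4  → R3 = 7 + 4 = 11
  SUB R3, 5  → R3 = 11 - 5 = 6
  ADD R3, 3  → R3 = 6 + 3 = 9
  ADD R3, 4  → R3 = 9 + 4 = 13
  ADD R3, 1  → R3 = 13 + 1 = 14
Final: R3 = 14

14


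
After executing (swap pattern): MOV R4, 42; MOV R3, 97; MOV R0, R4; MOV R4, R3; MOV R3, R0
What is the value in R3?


Register state trace (swap pattern):
  MOV R4, 42  → R4 = 42
  MOV R3, 97  → R3 = 97
  MOV R0, R4  → R0 = 42  (save R4)
  MOV R4, R3  → R4 = 97  (R4 gets R3's value)
  MOV R3, R0  → R3 = 42  (R3 gets saved value)
Final: R3 = 42

42


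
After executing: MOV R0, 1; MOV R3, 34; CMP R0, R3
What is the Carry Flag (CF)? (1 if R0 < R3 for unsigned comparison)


Register state trace:
  MOV R0, 1  → R0 = 1
  MOV R3, 34  → R3 = 34
  CMP R0, R3  → unsigned 1 - 34: borrow occurs
  1 < 34, so CF = 1
CF = 1

1


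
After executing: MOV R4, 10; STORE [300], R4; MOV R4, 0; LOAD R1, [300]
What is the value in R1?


Register and memory trace:
  MOV R4, 10  → R4 = 10
  STORE [300], R4  → mem[300] = 10
  MOV R4, 0  → R4 = 0
  LOAD R1, [300]  → R1 = mem[300] = 10
Final: R1 = 10

10


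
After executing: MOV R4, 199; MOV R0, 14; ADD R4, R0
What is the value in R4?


Register state trace:
  MOV R4, 199  → R4 = 199
  MOV R0, 14  → R0 = 14
  ADD R4, R0  → R4 = 199 + 14 = 213
Final: R4 = 213

213


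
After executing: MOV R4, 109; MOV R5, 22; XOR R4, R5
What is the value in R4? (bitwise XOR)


Register state trace:
  MOV R4, 109  → R4 = 109 (0b01101101)
  MOV R5, 22  → R5 = 22 (0b00010110)
  XOR R4, R5  → R4 = 109 XOR 22 = 123 (0b01111011)
Final: R4 = 123

123


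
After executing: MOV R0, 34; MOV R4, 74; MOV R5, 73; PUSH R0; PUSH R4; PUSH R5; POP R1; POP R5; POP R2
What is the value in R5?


Stack trace (top is rightmost):
  MOV R0, 34  → R0 = 34
  MOV R4, 74  → R4 = 74
  MOV R5, 73  → R5 = 73
  PUSH R0  → stack: [34]
  PUSH R4  → stack: [34, 74]
  PUSH R5  → stack: [34, 74, 73]
  POP R1  → R1 = 73, stack: [34, 74]
  POP R5  → R5 = 74, stack: [34]
  POP R2  → R2 = 34, stack: []
Final: R5 = 74

74


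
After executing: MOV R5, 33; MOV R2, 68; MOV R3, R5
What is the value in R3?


Register state trace:
  MOV R5, 33  → R5 = 33
  MOV R2, 68  → R2 = 68
  MOV R3, R5  → R3 = 33
Final: R3 = 33

33


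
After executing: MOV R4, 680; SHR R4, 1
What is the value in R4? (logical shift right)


Register state trace:
  MOV R4, 680  → R4 = 680
  SHR R4, 1  → R4 = 680 >> 1 = 680 // 2^1 = 340
Final: R4 = 340

340


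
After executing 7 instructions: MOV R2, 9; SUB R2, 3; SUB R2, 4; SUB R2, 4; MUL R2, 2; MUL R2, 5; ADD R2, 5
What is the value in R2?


Register state trace:
  MOV R2, 9  → R2 = 9
  SUB R2, 3  → R2 = 9 - 3 = 6
  SUB R2, 4  → R2 = 6 - 4 = 2
  SUB R2, 4  → R2 = 2 - 4 = -2
  MUL R2, 2  → R2 = -2 * 2 = -4
  MUL R2, 5  → R2 = -4 * 5 = -20
  ADD R2, 5  → R2 = -20 + 5 = -15
Final: R2 = -15

-15


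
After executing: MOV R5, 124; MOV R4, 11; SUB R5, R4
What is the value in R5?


Register state trace:
  MOV R5, 124  → R5 = 124
  MOV R4, 11  → R4 = 11
  SUB R5, R4  → R5 = 124 - 11 = 113
Final: R5 = 113

113


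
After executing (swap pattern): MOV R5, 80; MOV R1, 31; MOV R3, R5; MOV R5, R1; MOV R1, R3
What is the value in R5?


Register state trace (swap pattern):
  MOV R5, 80  → R5 = 80
  MOV R1, 31  → R1 = 31
  MOV R3, R5  → R3 = 80  (save R5)
  MOV R5, R1  → R5 = 31  (R5 gets R1's value)
  MOV R1, R3  → R1 = 80  (R1 gets saved value)
Final: R5 = 31

31


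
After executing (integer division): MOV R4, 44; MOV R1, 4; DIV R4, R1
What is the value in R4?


Register state trace:
  MOV R4, 44  → R4 = 44
  MOV R1, 4  → R1 = 4
  DIV R4, R1  → R4 = 44 // 4 = 11
Final: R4 = 11

11


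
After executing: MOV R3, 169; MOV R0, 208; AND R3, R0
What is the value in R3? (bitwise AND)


Register state trace:
  MOV R3, 169  → R3 = 169 (0b10101001)
  MOV R0, 208  → R0 = 208 (0b11010000)
  AND R3, R0  → R3 = 169 AND 208 = 128 (0b10000000)
Final: R3 = 128

128


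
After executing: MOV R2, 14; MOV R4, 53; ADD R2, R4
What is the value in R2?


Register state trace:
  MOV R2, 14  → R2 = 14
  MOV R4, 53  → R4 = 53
  ADD R2, R4  → R2 = 14 + 53 = 67
Final: R2 = 67

67


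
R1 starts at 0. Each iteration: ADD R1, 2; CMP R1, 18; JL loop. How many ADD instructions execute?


Loop trace (R1 starts at 0, target 18, step 2):
  ADD #1: R1 = 0 + 2 = 2  → 2 < 18, loop
  ADD #2: R1 = 2 + 2 = 4  → 4 < 18, loop
  ADD #3: R1 = 4 + 2 = 6  → 6 < 18, loop
  ADD #4: R1 = 6 + 2 = 8  → 8 < 18, loop
  ADD #5: R1 = 8 + 2 = 10  → 10 < 18, loop
  ADD #6: R1 = 10 + 2 = 12  → 12 < 18, loop
  ADD #7: R1 = 12 + 2 = 14  → 14 < 18, loop
  ADD #8: R1 = 14 + 2 = 16  → 16 < 18, loop
  ADD #9: R1 = 16 + 2 = 18  → 18 >= 18, exit
Total ADD instructions: 9

9


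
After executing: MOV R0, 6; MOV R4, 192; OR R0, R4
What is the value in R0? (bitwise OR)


Register state trace:
  MOV R0, 6  → R0 = 6 (0b00000110)
  MOV R4, 192  → R4 = 192 (0b11000000)
  OR R0, R4   → R0 = 6 OR 192 = 198 (0b11000110)
Final: R0 = 198

198


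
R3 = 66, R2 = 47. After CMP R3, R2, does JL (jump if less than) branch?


Trace:
  R3 = 66, R2 = 47
  CMP R3, R2  → compares 66 vs 47
  JL checks: is 66 less than 47?
  66 > 47, so condition is false
Branch taken: No

No


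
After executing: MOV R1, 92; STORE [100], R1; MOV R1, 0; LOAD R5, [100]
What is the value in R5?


Register and memory trace:
  MOV R1, 92  → R1 = 92
  STORE [100], R1  → mem[100] = 92
  MOV R1, 0  → R1 = 0
  LOAD R5, [100]  → R5 = mem[100] = 92
Final: R5 = 92

92


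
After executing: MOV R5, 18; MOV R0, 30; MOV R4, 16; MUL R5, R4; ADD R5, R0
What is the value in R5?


Register state trace:
  MOV R5, 18  → R5 = 18
  MOV R0, 30  → R0 = 30
  MOV R4, 16  → R4 = 16
  MUL R5, R4  → R5 = 18 * 16 = 288
  ADD R5, R0  → R5 = 288 + 30 = 318
Final: R5 = 318

318


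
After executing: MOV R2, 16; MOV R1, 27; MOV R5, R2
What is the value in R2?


Register state trace:
  MOV R2, 16  → R2 = 16
  MOV R1, 27  → R1 = 27
  MOV R5, R2  → R5 = 16
Final: R2 = 16

16


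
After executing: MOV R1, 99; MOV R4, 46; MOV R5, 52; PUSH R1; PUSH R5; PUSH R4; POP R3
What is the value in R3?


Stack trace (top is rightmost):
  MOV R1, 99  → R1 = 99
  MOV R4, 46  → R4 = 46
  MOV R5, 52  → R5 = 52
  PUSH R1  → stack: [99]
  PUSH R5  → stack: [99, 52]
  PUSH R4  → stack: [99, 52, 46]
  POP R3  → R3 = 46, stack: [99, 52]
Final: R3 = 46

46


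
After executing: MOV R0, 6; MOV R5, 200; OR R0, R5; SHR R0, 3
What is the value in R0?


Register state trace:
  MOV R0, 6  → R0 = 6 (0b00000110)
  MOV R5, 200  → R5 = 200 (0b11001000)
  OR R0, R5  → R0 = 6 OR 200 = 206 (0b11001110)
  SHR R0, 3  → R0 = 206 >> 3 = 25
Final: R0 = 25

25


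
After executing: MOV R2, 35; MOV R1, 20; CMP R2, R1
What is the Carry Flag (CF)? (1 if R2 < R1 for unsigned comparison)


Register state trace:
  MOV R2, 35  → R2 = 35
  MOV R1, 20  → R1 = 20
  CMP R2, R1  → unsigned 35 - 20: no borrow
  35 >= 20, so CF = 0
CF = 0

0


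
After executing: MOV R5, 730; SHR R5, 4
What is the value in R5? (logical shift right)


Register state trace:
  MOV R5, 730  → R5 = 730
  SHR R5, 4  → R5 = 730 >> 4 = 730 // 2^4 = 45
Final: R5 = 45

45


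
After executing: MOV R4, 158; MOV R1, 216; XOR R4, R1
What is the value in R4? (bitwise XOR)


Register state trace:
  MOV R4, 158  → R4 = 158 (0b10011110)
  MOV R1, 216  → R1 = 216 (0b11011000)
  XOR R4, R1  → R4 = 158 XOR 216 = 70 (0b01000110)
Final: R4 = 70

70


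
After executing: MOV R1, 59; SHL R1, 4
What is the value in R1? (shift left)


Register state trace:
  MOV R1, 59  → R1 = 59
  SHL R1, 4  → R1 = 59 << 4 = 59 * 2^4 = 944
Final: R1 = 944

944


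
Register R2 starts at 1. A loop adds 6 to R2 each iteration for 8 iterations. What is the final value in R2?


Starting value: R2 = 1
  Iter 1: R2 = 1 + 6 = 7
  Iter 2: R2 = 7 + 6 = 13
  Iter 3: R2 = 13 + 6 = 19
  Iter 4: R2 = 19 + 6 = 25
  Iter 5: R2 = 25 + 6 = 31
  Iter 6: R2 = 31 + 6 = 37
  Iter 7: R2 = 37 + 6 = 43
  Iter 8: R2 = 43 + 6 = 49
Final: R2 = 49

49


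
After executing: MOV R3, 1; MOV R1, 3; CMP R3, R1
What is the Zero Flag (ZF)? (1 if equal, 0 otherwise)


Register state trace:
  MOV R3, 1  → R3 = 1
  MOV R1, 3  → R1 = 3
  CMP R3, R1  → computes 1 - 3 = -2
  Result is nonzero, so values are not equal
ZF = 0

0


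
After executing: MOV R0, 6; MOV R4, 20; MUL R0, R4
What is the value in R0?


Register state trace:
  MOV R0, 6  → R0 = 6
  MOV R4, 20  → R4 = 20
  MUL R0, R4  → R0 = 6 * 20 = 120
Final: R0 = 120

120


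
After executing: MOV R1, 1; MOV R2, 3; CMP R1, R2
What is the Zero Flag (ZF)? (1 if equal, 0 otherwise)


Register state trace:
  MOV R1, 1  → R1 = 1
  MOV R2, 3  → R2 = 3
  CMP R1, R2  → computes 1 - 3 = -2
  Result is nonzero, so values are not equal
ZF = 0

0


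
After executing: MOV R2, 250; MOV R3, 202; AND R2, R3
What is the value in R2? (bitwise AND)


Register state trace:
  MOV R2, 250  → R2 = 250 (0b11111010)
  MOV R3, 202  → R3 = 202 (0b11001010)
  AND R2, R3  → R2 = 250 AND 202 = 202 (0b11001010)
Final: R2 = 202

202


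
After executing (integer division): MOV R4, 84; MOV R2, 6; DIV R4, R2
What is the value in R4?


Register state trace:
  MOV R4, 84  → R4 = 84
  MOV R2, 6  → R2 = 6
  DIV R4, R2  → R4 = 84 // 6 = 14
Final: R4 = 14

14


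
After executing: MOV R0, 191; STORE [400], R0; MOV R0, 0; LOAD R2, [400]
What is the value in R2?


Register and memory trace:
  MOV R0, 191  → R0 = 191
  STORE [400], R0  → mem[400] = 191
  MOV R0, 0  → R0 = 0
  LOAD R2, [400]  → R2 = mem[400] = 191
Final: R2 = 191

191


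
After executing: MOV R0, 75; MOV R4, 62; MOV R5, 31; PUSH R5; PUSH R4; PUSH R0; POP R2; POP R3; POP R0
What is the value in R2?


Stack trace (top is rightmost):
  MOV R0, 75  → R0 = 75
  MOV R4, 62  → R4 = 62
  MOV R5, 31  → R5 = 31
  PUSH R5  → stack: [31]
  PUSH R4  → stack: [31, 62]
  PUSH R0  → stack: [31, 62, 75]
  POP R2  → R2 = 75, stack: [31, 62]
  POP R3  → R3 = 62, stack: [31]
  POP R0  → R0 = 31, stack: []
Final: R2 = 75

75


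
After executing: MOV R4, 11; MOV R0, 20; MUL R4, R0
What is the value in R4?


Register state trace:
  MOV R4, 11  → R4 = 11
  MOV R0, 20  → R0 = 20
  MUL R4, R0  → R4 = 11 * 20 = 220
Final: R4 = 220

220


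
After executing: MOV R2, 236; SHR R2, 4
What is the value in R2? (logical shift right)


Register state trace:
  MOV R2, 236  → R2 = 236
  SHR R2, 4  → R2 = 236 >> 4 = 236 // 2^4 = 14
Final: R2 = 14

14


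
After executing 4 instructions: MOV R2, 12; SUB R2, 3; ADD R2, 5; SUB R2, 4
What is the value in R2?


Register state trace:
  MOV R2, 12  → R2 = 12
  SUB R2, 3  → R2 = 12 - 3 = 9
  ADD R2, 5  → R2 = 9 + 5 = 14
  SUB R2, 4  → R2 = 14 - 4 = 10
Final: R2 = 10

10


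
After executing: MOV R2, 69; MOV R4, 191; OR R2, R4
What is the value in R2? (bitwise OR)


Register state trace:
  MOV R2, 69  → R2 = 69 (0b01000101)
  MOV R4, 191  → R4 = 191 (0b10111111)
  OR R2, R4   → R2 = 69 OR 191 = 255 (0b11111111)
Final: R2 = 255

255


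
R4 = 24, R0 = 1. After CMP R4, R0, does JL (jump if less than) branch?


Trace:
  R4 = 24, R0 = 1
  CMP R4, R0  → compares 24 vs 1
  JL checks: is 24 less than 1?
  24 > 1, so condition is false
Branch taken: No

No


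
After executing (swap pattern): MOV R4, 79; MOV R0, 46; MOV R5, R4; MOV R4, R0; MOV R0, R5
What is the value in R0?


Register state trace (swap pattern):
  MOV R4, 79  → R4 = 79
  MOV R0, 46  → R0 = 46
  MOV R5, R4  → R5 = 79  (save R4)
  MOV R4, R0  → R4 = 46  (R4 gets R0's value)
  MOV R0, R5  → R0 = 79  (R0 gets saved value)
Final: R0 = 79

79


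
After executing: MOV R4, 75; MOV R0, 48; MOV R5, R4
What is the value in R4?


Register state trace:
  MOV R4, 75  → R4 = 75
  MOV R0, 48  → R0 = 48
  MOV R5, R4  → R5 = 75
Final: R4 = 75

75


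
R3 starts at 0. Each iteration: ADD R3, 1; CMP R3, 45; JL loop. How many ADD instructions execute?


Loop trace (R3 starts at 0, target 45, step 1):
  ADD #1: R3 = 0 + 1 = 1  → 1 < 45, loop
  ADD #2: R3 = 1 + 1 = 2  → 2 < 45, loop
  ADD #3: R3 = 2 + 1 = 3  → 3 < 45, loop
  ADD #4: R3 = 3 + 1 = 4  → 4 < 45, loop
  ADD #5: R3 = 4 + 1 = 5  → 5 < 45, loop
  ADD #6: R3 = 5 + 1 = 6  → 6 < 45, loop
  ADD #7: R3 = 6 + 1 = 7  → 7 < 45, loop
  ADD #8: R3 = 7 + 1 = 8  → 8 < 45, loop
  ADD #9: R3 = 8 + 1 = 9  → 9 < 45, loop
  ADD #10: R3 = 9 + 1 = 10  → 10 < 45, loop
  ADD #11: R3 = 10 + 1 = 11  → 11 < 45, loop
  ADD #12: R3 = 11 + 1 = 12  → 12 < 45, loop
  ADD #13: R3 = 12 + 1 = 13  → 13 < 45, loop
  ADD #14: R3 = 13 + 1 = 14  → 14 < 45, loop
  ADD #15: R3 = 14 + 1 = 15  → 15 < 45, loop
  ADD #16: R3 = 15 + 1 = 16  → 16 < 45, loop
  ADD #17: R3 = 16 + 1 = 17  → 17 < 45, loop
  ADD #18: R3 = 17 + 1 = 18  → 18 < 45, loop
  ADD #19: R3 = 18 + 1 = 19  → 19 < 45, loop
  ADD #20: R3 = 19 + 1 = 20  → 20 < 45, loop
  ADD #21: R3 = 20 + 1 = 21  → 21 < 45, loop
  ADD #22: R3 = 21 + 1 = 22  → 22 < 45, loop
  ADD #23: R3 = 22 + 1 = 23  → 23 < 45, loop
  ADD #24: R3 = 23 + 1 = 24  → 24 < 45, loop
  ADD #25: R3 = 24 + 1 = 25  → 25 < 45, loop
  ADD #26: R3 = 25 + 1 = 26  → 26 < 45, loop
  ADD #27: R3 = 26 + 1 = 27  → 27 < 45, loop
  ADD #28: R3 = 27 + 1 = 28  → 28 < 45, loop
  ADD #29: R3 = 28 + 1 = 29  → 29 < 45, loop
  ADD #30: R3 = 29 + 1 = 30  → 30 < 45, loop
  ADD #31: R3 = 30 + 1 = 31  → 31 < 45, loop
  ADD #32: R3 = 31 + 1 = 32  → 32 < 45, loop
  ADD #33: R3 = 32 + 1 = 33  → 33 < 45, loop
  ADD #34: R3 = 33 + 1 = 34  → 34 < 45, loop
  ADD #35: R3 = 34 + 1 = 35  → 35 < 45, loop
  ADD #36: R3 = 35 + 1 = 36  → 36 < 45, loop
  ADD #37: R3 = 36 + 1 = 37  → 37 < 45, loop
  ADD #38: R3 = 37 + 1 = 38  → 38 < 45, loop
  ADD #39: R3 = 38 + 1 = 39  → 39 < 45, loop
  ADD #40: R3 = 39 + 1 = 40  → 40 < 45, loop
  ADD #41: R3 = 40 + 1 = 41  → 41 < 45, loop
  ADD #42: R3 = 41 + 1 = 42  → 42 < 45, loop
  ADD #43: R3 = 42 + 1 = 43  → 43 < 45, loop
  ADD #44: R3 = 43 + 1 = 44  → 44 < 45, loop
  ADD #45: R3 = 44 + 1 = 45  → 45 >= 45, exit
Total ADD instructions: 45

45


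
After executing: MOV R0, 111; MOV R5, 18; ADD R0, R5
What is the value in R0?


Register state trace:
  MOV R0, 111  → R0 = 111
  MOV R5, 18  → R5 = 18
  ADD R0, R5  → R0 = 111 + 18 = 129
Final: R0 = 129

129


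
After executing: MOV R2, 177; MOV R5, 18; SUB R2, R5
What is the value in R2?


Register state trace:
  MOV R2, 177  → R2 = 177
  MOV R5, 18  → R5 = 18
  SUB R2, R5  → R2 = 177 - 18 = 159
Final: R2 = 159

159


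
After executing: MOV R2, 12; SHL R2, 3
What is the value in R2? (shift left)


Register state trace:
  MOV R2, 12  → R2 = 12
  SHL R2, 3  → R2 = 12 << 3 = 12 * 2^3 = 96
Final: R2 = 96

96


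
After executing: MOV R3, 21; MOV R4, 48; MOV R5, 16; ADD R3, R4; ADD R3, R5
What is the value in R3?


Register state trace:
  MOV R3, 21  → R3 = 21
  MOV R4, 48  → R4 = 48
  MOV R5, 16  → R5 = 16
  ADD R3, R4  → R3 = 21 + 48 = 69
  ADD R3, R5  → R3 = 69 + 16 = 85
Final: R3 = 85

85


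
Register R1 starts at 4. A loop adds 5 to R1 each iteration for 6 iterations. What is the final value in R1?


Starting value: R1 = 4
  Iter 1: R1 = 4 + 5 = 9
  Iter 2: R1 = 9 + 5 = 14
  Iter 3: R1 = 14 + 5 = 19
  Iter 4: R1 = 19 + 5 = 24
  Iter 5: R1 = 24 + 5 = 29
  Iter 6: R1 = 29 + 5 = 34
Final: R1 = 34

34
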